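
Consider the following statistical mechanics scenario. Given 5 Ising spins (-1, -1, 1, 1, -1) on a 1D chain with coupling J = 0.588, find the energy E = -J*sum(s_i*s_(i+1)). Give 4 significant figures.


Step 1: Nearest-neighbor products: 1, -1, 1, -1
Step 2: Sum of products = 0
Step 3: E = -0.588 * 0 = 0

0


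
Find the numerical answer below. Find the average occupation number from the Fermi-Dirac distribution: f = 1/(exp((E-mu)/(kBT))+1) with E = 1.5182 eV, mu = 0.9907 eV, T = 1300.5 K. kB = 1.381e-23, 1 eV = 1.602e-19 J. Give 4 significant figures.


Step 1: (E - mu) = 1.5182 - 0.9907 = 0.5275 eV
Step 2: Convert: (E-mu)*eV = 8.451e-20 J
Step 3: x = (E-mu)*eV/(kB*T) = 4.705
Step 4: f = 1/(exp(4.705)+1) = 0.008967

0.008967


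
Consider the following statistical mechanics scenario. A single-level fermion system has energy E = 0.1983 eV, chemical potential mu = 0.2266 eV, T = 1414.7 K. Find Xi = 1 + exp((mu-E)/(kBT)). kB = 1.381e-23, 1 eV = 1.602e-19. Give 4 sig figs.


Step 1: (mu - E) = 0.2266 - 0.1983 = 0.0283 eV
Step 2: x = (mu-E)*eV/(kB*T) = 0.0283*1.602e-19/(1.381e-23*1414.7) = 0.2321
Step 3: exp(x) = 1.261
Step 4: Xi = 1 + 1.261 = 2.261

2.261


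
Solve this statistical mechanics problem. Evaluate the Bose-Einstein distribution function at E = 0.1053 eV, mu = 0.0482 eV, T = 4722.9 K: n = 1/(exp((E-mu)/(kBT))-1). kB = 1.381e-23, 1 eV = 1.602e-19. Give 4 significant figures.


Step 1: (E - mu) = 0.0571 eV
Step 2: x = (E-mu)*eV/(kB*T) = 0.0571*1.602e-19/(1.381e-23*4722.9) = 0.1402
Step 3: exp(x) = 1.151
Step 4: n = 1/(exp(x)-1) = 6.642

6.642


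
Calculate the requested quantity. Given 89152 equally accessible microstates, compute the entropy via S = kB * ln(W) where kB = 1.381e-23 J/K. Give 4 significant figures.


Step 1: ln(W) = ln(89152) = 11.4
Step 2: S = kB * ln(W) = 1.381e-23 * 11.4
Step 3: S = 1.574e-22 J/K

1.574e-22


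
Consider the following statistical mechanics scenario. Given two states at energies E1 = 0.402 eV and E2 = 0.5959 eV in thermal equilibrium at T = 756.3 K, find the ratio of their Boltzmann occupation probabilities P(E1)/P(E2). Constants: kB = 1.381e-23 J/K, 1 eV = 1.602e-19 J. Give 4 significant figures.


Step 1: Compute energy difference dE = E1 - E2 = 0.402 - 0.5959 = -0.1939 eV
Step 2: Convert to Joules: dE_J = -0.1939 * 1.602e-19 = -3.106e-20 J
Step 3: Compute exponent = -dE_J / (kB * T) = -(-3.106e-20) / (1.381e-23 * 756.3) = 2.974
Step 4: P(E1)/P(E2) = exp(2.974) = 19.57

19.57


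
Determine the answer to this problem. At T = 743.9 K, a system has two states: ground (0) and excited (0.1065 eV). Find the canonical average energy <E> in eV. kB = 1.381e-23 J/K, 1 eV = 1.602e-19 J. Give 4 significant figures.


Step 1: beta*E = 0.1065*1.602e-19/(1.381e-23*743.9) = 1.661
Step 2: exp(-beta*E) = 0.19
Step 3: <E> = 0.1065*0.19/(1+0.19) = 0.017 eV

0.017


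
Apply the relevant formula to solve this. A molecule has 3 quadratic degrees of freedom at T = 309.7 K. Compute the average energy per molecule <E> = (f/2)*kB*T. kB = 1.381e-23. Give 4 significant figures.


Step 1: f/2 = 3/2 = 1.5
Step 2: kB*T = 1.381e-23 * 309.7 = 4.277e-21
Step 3: <E> = 1.5 * 4.277e-21 = 6.415e-21 J

6.415e-21


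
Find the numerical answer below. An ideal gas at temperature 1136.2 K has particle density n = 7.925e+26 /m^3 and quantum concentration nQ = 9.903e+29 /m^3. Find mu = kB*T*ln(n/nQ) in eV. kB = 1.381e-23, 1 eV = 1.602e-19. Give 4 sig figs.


Step 1: n/nQ = 7.925e+26/9.903e+29 = 0.0008003
Step 2: ln(n/nQ) = -7.131
Step 3: mu = kB*T*ln(n/nQ) = 1.569e-20*-7.131 = -1.119e-19 J
Step 4: Convert to eV: -1.119e-19/1.602e-19 = -0.6984 eV

-0.6984


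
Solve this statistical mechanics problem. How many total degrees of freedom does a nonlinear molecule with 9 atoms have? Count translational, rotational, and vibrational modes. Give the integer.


Step 1: Translational DOF = 3
Step 2: Rotational DOF (nonlinear) = 3
Step 3: Vibrational DOF = 3*9 - 6 = 21
Step 4: Total = 3 + 3 + 21 = 27

27


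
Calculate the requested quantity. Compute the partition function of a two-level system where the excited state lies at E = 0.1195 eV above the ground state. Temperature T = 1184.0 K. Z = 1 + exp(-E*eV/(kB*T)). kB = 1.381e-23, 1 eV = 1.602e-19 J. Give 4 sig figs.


Step 1: Compute beta*E = E*eV/(kB*T) = 0.1195*1.602e-19/(1.381e-23*1184.0) = 1.171
Step 2: exp(-beta*E) = exp(-1.171) = 0.3101
Step 3: Z = 1 + 0.3101 = 1.31

1.31


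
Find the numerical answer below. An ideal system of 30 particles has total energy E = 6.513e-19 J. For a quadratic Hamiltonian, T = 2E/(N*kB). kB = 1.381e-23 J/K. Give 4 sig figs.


Step 1: Numerator = 2*E = 2*6.513e-19 = 1.303e-18 J
Step 2: Denominator = N*kB = 30*1.381e-23 = 4.143e-22
Step 3: T = 1.303e-18 / 4.143e-22 = 3144 K

3144


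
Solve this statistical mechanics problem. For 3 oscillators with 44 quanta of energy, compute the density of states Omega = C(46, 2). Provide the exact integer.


Step 1: Use binomial coefficient C(46, 2)
Step 2: Numerator = 46! / 44!
Step 3: Denominator = 2!
Step 4: Omega = 1035

1035


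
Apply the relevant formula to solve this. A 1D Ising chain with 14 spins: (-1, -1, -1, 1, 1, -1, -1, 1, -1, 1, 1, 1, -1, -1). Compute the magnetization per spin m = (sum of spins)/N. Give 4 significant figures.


Step 1: Count up spins (+1): 6, down spins (-1): 8
Step 2: Total magnetization M = 6 - 8 = -2
Step 3: m = M/N = -2/14 = -0.1429

-0.1429


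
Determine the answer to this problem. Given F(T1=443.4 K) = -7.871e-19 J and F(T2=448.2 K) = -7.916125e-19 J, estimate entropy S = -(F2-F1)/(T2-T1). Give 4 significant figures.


Step 1: dF = F2 - F1 = -7.916125e-19 - (-7.871e-19) = -4.5125e-21 J
Step 2: dT = T2 - T1 = 448.2 - 443.4 = 4.8 K
Step 3: S = -dF/dT = -(-4.5125e-21)/4.8 = 9.401e-22 J/K

9.401e-22


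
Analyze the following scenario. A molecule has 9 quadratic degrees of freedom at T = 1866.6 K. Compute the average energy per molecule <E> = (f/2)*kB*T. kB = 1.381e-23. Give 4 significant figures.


Step 1: f/2 = 9/2 = 4.5
Step 2: kB*T = 1.381e-23 * 1866.6 = 2.578e-20
Step 3: <E> = 4.5 * 2.578e-20 = 1.16e-19 J

1.16e-19


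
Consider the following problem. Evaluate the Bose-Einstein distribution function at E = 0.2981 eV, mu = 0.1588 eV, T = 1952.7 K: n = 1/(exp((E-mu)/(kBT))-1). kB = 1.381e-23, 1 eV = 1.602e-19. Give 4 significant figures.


Step 1: (E - mu) = 0.1393 eV
Step 2: x = (E-mu)*eV/(kB*T) = 0.1393*1.602e-19/(1.381e-23*1952.7) = 0.8275
Step 3: exp(x) = 2.288
Step 4: n = 1/(exp(x)-1) = 0.7766

0.7766


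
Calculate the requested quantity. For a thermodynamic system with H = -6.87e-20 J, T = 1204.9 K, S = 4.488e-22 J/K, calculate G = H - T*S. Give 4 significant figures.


Step 1: T*S = 1204.9 * 4.488e-22 = 5.408e-19 J
Step 2: G = H - T*S = -6.87e-20 - 5.408e-19
Step 3: G = -6.095e-19 J

-6.095e-19


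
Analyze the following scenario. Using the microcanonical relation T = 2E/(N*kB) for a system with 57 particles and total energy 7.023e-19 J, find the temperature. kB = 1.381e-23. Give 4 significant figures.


Step 1: Numerator = 2*E = 2*7.023e-19 = 1.405e-18 J
Step 2: Denominator = N*kB = 57*1.381e-23 = 7.872e-22
Step 3: T = 1.405e-18 / 7.872e-22 = 1784 K

1784


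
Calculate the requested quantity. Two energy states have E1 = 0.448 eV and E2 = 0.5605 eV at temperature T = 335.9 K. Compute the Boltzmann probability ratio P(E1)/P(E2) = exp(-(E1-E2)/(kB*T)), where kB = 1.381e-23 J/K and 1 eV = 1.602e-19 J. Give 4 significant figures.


Step 1: Compute energy difference dE = E1 - E2 = 0.448 - 0.5605 = -0.1125 eV
Step 2: Convert to Joules: dE_J = -0.1125 * 1.602e-19 = -1.802e-20 J
Step 3: Compute exponent = -dE_J / (kB * T) = -(-1.802e-20) / (1.381e-23 * 335.9) = 3.885
Step 4: P(E1)/P(E2) = exp(3.885) = 48.68

48.68


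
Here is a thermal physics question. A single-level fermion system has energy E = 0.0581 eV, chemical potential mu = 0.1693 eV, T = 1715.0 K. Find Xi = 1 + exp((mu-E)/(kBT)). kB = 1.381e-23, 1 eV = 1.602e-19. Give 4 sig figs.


Step 1: (mu - E) = 0.1693 - 0.0581 = 0.1112 eV
Step 2: x = (mu-E)*eV/(kB*T) = 0.1112*1.602e-19/(1.381e-23*1715.0) = 0.7522
Step 3: exp(x) = 2.122
Step 4: Xi = 1 + 2.122 = 3.122

3.122


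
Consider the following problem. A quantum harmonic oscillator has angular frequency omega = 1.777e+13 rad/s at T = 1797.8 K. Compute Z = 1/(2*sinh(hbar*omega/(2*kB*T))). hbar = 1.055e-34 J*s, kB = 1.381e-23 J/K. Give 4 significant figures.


Step 1: Compute x = hbar*omega/(kB*T) = 1.055e-34*1.777e+13/(1.381e-23*1797.8) = 0.07551
Step 2: x/2 = 0.03776
Step 3: sinh(x/2) = 0.03776
Step 4: Z = 1/(2*0.03776) = 13.24

13.24


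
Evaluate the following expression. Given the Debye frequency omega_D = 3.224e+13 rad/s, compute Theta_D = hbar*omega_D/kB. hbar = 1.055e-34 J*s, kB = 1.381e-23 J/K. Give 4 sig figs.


Step 1: hbar*omega_D = 1.055e-34 * 3.224e+13 = 3.401e-21 J
Step 2: Theta_D = 3.401e-21 / 1.381e-23
Step 3: Theta_D = 246.3 K

246.3


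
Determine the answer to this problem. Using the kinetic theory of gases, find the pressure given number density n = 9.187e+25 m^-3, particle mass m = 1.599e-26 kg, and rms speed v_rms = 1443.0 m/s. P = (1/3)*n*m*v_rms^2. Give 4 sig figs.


Step 1: v_rms^2 = 1443.0^2 = 2.082e+06
Step 2: n*m = 9.187e+25*1.599e-26 = 1.469
Step 3: P = (1/3)*1.469*2.082e+06 = 1.02e+06 Pa

1.02e+06


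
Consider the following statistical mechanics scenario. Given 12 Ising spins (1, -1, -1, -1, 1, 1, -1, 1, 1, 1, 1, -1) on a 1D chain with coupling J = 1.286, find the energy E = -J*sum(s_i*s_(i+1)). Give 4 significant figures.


Step 1: Nearest-neighbor products: -1, 1, 1, -1, 1, -1, -1, 1, 1, 1, -1
Step 2: Sum of products = 1
Step 3: E = -1.286 * 1 = -1.286

-1.286


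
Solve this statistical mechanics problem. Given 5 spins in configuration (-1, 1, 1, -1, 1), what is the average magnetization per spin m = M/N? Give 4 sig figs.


Step 1: Count up spins (+1): 3, down spins (-1): 2
Step 2: Total magnetization M = 3 - 2 = 1
Step 3: m = M/N = 1/5 = 0.2

0.2


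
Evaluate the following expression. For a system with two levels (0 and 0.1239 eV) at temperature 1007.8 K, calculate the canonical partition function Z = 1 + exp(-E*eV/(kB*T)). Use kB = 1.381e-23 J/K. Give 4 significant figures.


Step 1: Compute beta*E = E*eV/(kB*T) = 0.1239*1.602e-19/(1.381e-23*1007.8) = 1.426
Step 2: exp(-beta*E) = exp(-1.426) = 0.2402
Step 3: Z = 1 + 0.2402 = 1.24

1.24


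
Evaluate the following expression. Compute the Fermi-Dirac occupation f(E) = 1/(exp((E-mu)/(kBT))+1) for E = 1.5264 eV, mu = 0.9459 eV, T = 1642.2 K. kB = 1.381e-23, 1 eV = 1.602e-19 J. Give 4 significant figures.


Step 1: (E - mu) = 1.5264 - 0.9459 = 0.5805 eV
Step 2: Convert: (E-mu)*eV = 9.3e-20 J
Step 3: x = (E-mu)*eV/(kB*T) = 4.101
Step 4: f = 1/(exp(4.101)+1) = 0.01629

0.01629


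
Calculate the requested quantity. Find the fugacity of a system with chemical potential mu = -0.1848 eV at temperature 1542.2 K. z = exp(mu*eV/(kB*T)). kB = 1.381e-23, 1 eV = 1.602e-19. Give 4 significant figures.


Step 1: Convert mu to Joules: -0.1848*1.602e-19 = -2.96e-20 J
Step 2: kB*T = 1.381e-23*1542.2 = 2.13e-20 J
Step 3: mu/(kB*T) = -1.39
Step 4: z = exp(-1.39) = 0.2491

0.2491


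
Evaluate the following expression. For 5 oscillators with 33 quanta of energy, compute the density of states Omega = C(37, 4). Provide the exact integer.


Step 1: Use binomial coefficient C(37, 4)
Step 2: Numerator = 37! / 33!
Step 3: Denominator = 4!
Step 4: Omega = 66045

66045


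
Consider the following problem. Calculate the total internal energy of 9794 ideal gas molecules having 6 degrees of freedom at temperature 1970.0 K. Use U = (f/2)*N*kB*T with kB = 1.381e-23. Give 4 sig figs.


Step 1: f/2 = 6/2 = 3.0
Step 2: N*kB*T = 9794*1.381e-23*1970.0 = 2.665e-16
Step 3: U = 3.0 * 2.665e-16 = 7.994e-16 J

7.994e-16


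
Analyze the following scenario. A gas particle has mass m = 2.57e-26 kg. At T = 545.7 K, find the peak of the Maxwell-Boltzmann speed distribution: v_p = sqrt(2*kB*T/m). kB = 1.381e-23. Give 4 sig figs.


Step 1: Numerator = 2*kB*T = 2*1.381e-23*545.7 = 1.507e-20
Step 2: Ratio = 1.507e-20 / 2.57e-26 = 5.865e+05
Step 3: v_p = sqrt(5.865e+05) = 765.8 m/s

765.8


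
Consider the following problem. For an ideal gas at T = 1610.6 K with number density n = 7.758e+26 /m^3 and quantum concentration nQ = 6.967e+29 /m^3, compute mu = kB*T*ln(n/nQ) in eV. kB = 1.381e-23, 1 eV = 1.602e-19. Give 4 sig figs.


Step 1: n/nQ = 7.758e+26/6.967e+29 = 0.001114
Step 2: ln(n/nQ) = -6.8
Step 3: mu = kB*T*ln(n/nQ) = 2.224e-20*-6.8 = -1.513e-19 J
Step 4: Convert to eV: -1.513e-19/1.602e-19 = -0.9442 eV

-0.9442


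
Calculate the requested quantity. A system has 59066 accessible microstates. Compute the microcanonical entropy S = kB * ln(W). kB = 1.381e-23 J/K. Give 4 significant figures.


Step 1: ln(W) = ln(59066) = 10.99
Step 2: S = kB * ln(W) = 1.381e-23 * 10.99
Step 3: S = 1.517e-22 J/K

1.517e-22


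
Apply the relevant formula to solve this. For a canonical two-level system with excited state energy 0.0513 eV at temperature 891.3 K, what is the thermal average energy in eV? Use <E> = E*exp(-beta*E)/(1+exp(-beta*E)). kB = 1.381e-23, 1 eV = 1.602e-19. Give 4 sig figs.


Step 1: beta*E = 0.0513*1.602e-19/(1.381e-23*891.3) = 0.6677
Step 2: exp(-beta*E) = 0.5129
Step 3: <E> = 0.0513*0.5129/(1+0.5129) = 0.01739 eV

0.01739


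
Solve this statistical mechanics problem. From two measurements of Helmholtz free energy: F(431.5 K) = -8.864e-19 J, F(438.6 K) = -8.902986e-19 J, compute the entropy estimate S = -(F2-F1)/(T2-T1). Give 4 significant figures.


Step 1: dF = F2 - F1 = -8.902986e-19 - (-8.864e-19) = -3.8986e-21 J
Step 2: dT = T2 - T1 = 438.6 - 431.5 = 7.1 K
Step 3: S = -dF/dT = -(-3.8986e-21)/7.1 = 5.491e-22 J/K

5.491e-22


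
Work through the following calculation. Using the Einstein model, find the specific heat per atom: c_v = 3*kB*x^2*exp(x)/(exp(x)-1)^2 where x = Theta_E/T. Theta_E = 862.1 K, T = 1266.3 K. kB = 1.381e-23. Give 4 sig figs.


Step 1: x = Theta_E/T = 862.1/1266.3 = 0.6808
Step 2: x^2 = 0.4635
Step 3: exp(x) = 1.975
Step 4: c_v = 3*1.381e-23*0.4635*1.975/(1.975-1)^2 = 3.987e-23

3.987e-23


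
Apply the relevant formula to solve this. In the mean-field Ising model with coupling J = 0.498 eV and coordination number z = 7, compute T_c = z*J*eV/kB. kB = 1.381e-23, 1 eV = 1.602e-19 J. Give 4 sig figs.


Step 1: z*J = 7*0.498 = 3.486 eV
Step 2: Convert to Joules: 3.486*1.602e-19 = 5.585e-19 J
Step 3: T_c = 5.585e-19 / 1.381e-23 = 4.044e+04 K

4.044e+04


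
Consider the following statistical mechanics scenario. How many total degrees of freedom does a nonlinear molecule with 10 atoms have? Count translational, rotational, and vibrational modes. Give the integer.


Step 1: Translational DOF = 3
Step 2: Rotational DOF (nonlinear) = 3
Step 3: Vibrational DOF = 3*10 - 6 = 24
Step 4: Total = 3 + 3 + 24 = 30

30


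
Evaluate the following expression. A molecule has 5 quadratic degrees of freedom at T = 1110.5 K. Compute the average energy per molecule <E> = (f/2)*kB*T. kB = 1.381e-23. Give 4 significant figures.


Step 1: f/2 = 5/2 = 2.5
Step 2: kB*T = 1.381e-23 * 1110.5 = 1.534e-20
Step 3: <E> = 2.5 * 1.534e-20 = 3.834e-20 J

3.834e-20


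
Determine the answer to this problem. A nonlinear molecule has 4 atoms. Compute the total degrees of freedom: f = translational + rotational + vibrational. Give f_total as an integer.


Step 1: Translational DOF = 3
Step 2: Rotational DOF (nonlinear) = 3
Step 3: Vibrational DOF = 3*4 - 6 = 6
Step 4: Total = 3 + 3 + 6 = 12

12


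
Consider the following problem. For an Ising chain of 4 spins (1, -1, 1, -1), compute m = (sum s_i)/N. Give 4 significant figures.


Step 1: Count up spins (+1): 2, down spins (-1): 2
Step 2: Total magnetization M = 2 - 2 = 0
Step 3: m = M/N = 0/4 = 0

0


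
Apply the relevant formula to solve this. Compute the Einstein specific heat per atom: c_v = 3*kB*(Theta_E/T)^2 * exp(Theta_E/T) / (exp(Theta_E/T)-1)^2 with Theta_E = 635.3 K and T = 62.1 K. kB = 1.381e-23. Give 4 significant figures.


Step 1: x = Theta_E/T = 635.3/62.1 = 10.23
Step 2: x^2 = 104.7
Step 3: exp(x) = 2.773e+04
Step 4: c_v = 3*1.381e-23*104.7*2.773e+04/(2.773e+04-1)^2 = 1.564e-25

1.564e-25


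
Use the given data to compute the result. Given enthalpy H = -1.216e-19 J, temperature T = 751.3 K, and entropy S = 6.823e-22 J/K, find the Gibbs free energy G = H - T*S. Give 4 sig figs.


Step 1: T*S = 751.3 * 6.823e-22 = 5.126e-19 J
Step 2: G = H - T*S = -1.216e-19 - 5.126e-19
Step 3: G = -6.342e-19 J

-6.342e-19


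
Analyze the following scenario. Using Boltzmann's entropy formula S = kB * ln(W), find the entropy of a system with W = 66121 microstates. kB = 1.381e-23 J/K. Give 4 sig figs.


Step 1: ln(W) = ln(66121) = 11.1
Step 2: S = kB * ln(W) = 1.381e-23 * 11.1
Step 3: S = 1.533e-22 J/K

1.533e-22


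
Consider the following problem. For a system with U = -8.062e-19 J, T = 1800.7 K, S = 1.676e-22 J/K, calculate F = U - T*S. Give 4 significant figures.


Step 1: T*S = 1800.7 * 1.676e-22 = 3.018e-19 J
Step 2: F = U - T*S = -8.062e-19 - 3.018e-19
Step 3: F = -1.108e-18 J

-1.108e-18


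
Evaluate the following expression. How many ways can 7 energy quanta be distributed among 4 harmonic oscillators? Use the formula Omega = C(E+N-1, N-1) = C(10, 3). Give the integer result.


Step 1: Use binomial coefficient C(10, 3)
Step 2: Numerator = 10! / 7!
Step 3: Denominator = 3!
Step 4: Omega = 120

120


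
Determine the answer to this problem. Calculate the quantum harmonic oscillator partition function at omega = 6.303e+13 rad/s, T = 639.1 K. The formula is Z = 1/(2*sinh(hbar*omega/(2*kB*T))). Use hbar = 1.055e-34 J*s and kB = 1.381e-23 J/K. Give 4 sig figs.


Step 1: Compute x = hbar*omega/(kB*T) = 1.055e-34*6.303e+13/(1.381e-23*639.1) = 0.7534
Step 2: x/2 = 0.3767
Step 3: sinh(x/2) = 0.3857
Step 4: Z = 1/(2*0.3857) = 1.296

1.296


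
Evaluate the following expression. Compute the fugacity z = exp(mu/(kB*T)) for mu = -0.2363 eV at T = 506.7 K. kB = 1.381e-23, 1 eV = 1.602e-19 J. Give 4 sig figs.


Step 1: Convert mu to Joules: -0.2363*1.602e-19 = -3.786e-20 J
Step 2: kB*T = 1.381e-23*506.7 = 6.998e-21 J
Step 3: mu/(kB*T) = -5.41
Step 4: z = exp(-5.41) = 0.004473

0.004473


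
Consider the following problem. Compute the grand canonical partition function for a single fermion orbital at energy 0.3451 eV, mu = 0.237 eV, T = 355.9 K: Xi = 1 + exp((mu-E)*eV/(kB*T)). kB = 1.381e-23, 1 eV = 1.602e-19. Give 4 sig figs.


Step 1: (mu - E) = 0.237 - 0.3451 = -0.1081 eV
Step 2: x = (mu-E)*eV/(kB*T) = -0.1081*1.602e-19/(1.381e-23*355.9) = -3.523
Step 3: exp(x) = 0.0295
Step 4: Xi = 1 + 0.0295 = 1.029

1.029


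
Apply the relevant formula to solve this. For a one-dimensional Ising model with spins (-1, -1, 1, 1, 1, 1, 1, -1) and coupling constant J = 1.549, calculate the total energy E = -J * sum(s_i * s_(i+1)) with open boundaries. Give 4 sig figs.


Step 1: Nearest-neighbor products: 1, -1, 1, 1, 1, 1, -1
Step 2: Sum of products = 3
Step 3: E = -1.549 * 3 = -4.647

-4.647


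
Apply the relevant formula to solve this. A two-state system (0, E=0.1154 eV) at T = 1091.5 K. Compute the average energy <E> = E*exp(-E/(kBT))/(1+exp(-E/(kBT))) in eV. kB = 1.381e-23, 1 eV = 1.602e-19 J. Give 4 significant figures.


Step 1: beta*E = 0.1154*1.602e-19/(1.381e-23*1091.5) = 1.226
Step 2: exp(-beta*E) = 0.2933
Step 3: <E> = 0.1154*0.2933/(1+0.2933) = 0.02617 eV

0.02617


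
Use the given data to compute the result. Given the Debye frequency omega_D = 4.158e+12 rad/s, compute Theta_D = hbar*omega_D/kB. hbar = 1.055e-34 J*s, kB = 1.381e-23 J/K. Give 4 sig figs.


Step 1: hbar*omega_D = 1.055e-34 * 4.158e+12 = 4.387e-22 J
Step 2: Theta_D = 4.387e-22 / 1.381e-23
Step 3: Theta_D = 31.76 K

31.76


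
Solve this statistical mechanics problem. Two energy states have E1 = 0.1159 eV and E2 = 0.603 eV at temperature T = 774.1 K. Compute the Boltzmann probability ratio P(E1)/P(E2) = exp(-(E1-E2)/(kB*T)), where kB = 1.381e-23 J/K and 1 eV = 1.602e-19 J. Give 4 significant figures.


Step 1: Compute energy difference dE = E1 - E2 = 0.1159 - 0.603 = -0.4871 eV
Step 2: Convert to Joules: dE_J = -0.4871 * 1.602e-19 = -7.803e-20 J
Step 3: Compute exponent = -dE_J / (kB * T) = -(-7.803e-20) / (1.381e-23 * 774.1) = 7.299
Step 4: P(E1)/P(E2) = exp(7.299) = 1479

1479


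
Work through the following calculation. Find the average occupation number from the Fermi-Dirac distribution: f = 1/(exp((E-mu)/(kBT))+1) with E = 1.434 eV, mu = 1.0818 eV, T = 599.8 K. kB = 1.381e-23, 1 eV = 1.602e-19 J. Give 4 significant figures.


Step 1: (E - mu) = 1.434 - 1.0818 = 0.3522 eV
Step 2: Convert: (E-mu)*eV = 5.642e-20 J
Step 3: x = (E-mu)*eV/(kB*T) = 6.812
Step 4: f = 1/(exp(6.812)+1) = 0.0011

0.0011


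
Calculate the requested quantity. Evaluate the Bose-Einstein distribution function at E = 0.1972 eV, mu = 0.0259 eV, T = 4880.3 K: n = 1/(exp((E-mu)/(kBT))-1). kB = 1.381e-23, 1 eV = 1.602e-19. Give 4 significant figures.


Step 1: (E - mu) = 0.1713 eV
Step 2: x = (E-mu)*eV/(kB*T) = 0.1713*1.602e-19/(1.381e-23*4880.3) = 0.4072
Step 3: exp(x) = 1.503
Step 4: n = 1/(exp(x)-1) = 1.99

1.99


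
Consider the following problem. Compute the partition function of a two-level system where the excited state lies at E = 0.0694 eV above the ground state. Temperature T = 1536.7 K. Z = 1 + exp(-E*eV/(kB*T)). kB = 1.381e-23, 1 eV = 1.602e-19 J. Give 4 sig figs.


Step 1: Compute beta*E = E*eV/(kB*T) = 0.0694*1.602e-19/(1.381e-23*1536.7) = 0.5239
Step 2: exp(-beta*E) = exp(-0.5239) = 0.5922
Step 3: Z = 1 + 0.5922 = 1.592

1.592


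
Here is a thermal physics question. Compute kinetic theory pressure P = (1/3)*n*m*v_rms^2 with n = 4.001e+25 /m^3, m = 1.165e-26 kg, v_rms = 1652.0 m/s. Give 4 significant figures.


Step 1: v_rms^2 = 1652.0^2 = 2.729e+06
Step 2: n*m = 4.001e+25*1.165e-26 = 0.4661
Step 3: P = (1/3)*0.4661*2.729e+06 = 4.24e+05 Pa

4.24e+05


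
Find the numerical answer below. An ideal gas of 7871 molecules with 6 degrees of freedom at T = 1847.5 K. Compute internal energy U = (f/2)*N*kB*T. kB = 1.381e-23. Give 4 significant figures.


Step 1: f/2 = 6/2 = 3.0
Step 2: N*kB*T = 7871*1.381e-23*1847.5 = 2.008e-16
Step 3: U = 3.0 * 2.008e-16 = 6.025e-16 J

6.025e-16


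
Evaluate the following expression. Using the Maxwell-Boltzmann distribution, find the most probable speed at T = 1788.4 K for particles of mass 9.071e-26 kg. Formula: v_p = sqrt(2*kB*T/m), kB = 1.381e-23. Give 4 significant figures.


Step 1: Numerator = 2*kB*T = 2*1.381e-23*1788.4 = 4.94e-20
Step 2: Ratio = 4.94e-20 / 9.071e-26 = 5.445e+05
Step 3: v_p = sqrt(5.445e+05) = 737.9 m/s

737.9


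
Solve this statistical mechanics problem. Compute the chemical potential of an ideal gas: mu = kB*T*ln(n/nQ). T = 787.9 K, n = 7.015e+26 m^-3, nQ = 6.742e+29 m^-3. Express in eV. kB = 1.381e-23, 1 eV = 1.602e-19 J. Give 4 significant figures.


Step 1: n/nQ = 7.015e+26/6.742e+29 = 0.00104
Step 2: ln(n/nQ) = -6.868
Step 3: mu = kB*T*ln(n/nQ) = 1.088e-20*-6.868 = -7.473e-20 J
Step 4: Convert to eV: -7.473e-20/1.602e-19 = -0.4665 eV

-0.4665


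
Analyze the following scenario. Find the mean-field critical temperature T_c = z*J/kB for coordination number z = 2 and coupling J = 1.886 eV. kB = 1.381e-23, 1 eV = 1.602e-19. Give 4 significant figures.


Step 1: z*J = 2*1.886 = 3.772 eV
Step 2: Convert to Joules: 3.772*1.602e-19 = 6.043e-19 J
Step 3: T_c = 6.043e-19 / 1.381e-23 = 4.376e+04 K

4.376e+04


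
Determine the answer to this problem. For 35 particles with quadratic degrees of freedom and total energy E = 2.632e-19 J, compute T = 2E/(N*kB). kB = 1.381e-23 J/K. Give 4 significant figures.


Step 1: Numerator = 2*E = 2*2.632e-19 = 5.264e-19 J
Step 2: Denominator = N*kB = 35*1.381e-23 = 4.833e-22
Step 3: T = 5.264e-19 / 4.833e-22 = 1089 K

1089


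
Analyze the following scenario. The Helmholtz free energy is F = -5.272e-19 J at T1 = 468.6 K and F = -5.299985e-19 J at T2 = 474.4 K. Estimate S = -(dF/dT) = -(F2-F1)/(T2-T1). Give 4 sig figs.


Step 1: dF = F2 - F1 = -5.299985e-19 - (-5.272e-19) = -2.7985e-21 J
Step 2: dT = T2 - T1 = 474.4 - 468.6 = 5.8 K
Step 3: S = -dF/dT = -(-2.7985e-21)/5.8 = 4.825e-22 J/K

4.825e-22


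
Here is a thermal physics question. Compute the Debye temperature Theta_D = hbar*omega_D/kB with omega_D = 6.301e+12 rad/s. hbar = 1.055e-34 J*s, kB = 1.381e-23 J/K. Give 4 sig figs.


Step 1: hbar*omega_D = 1.055e-34 * 6.301e+12 = 6.648e-22 J
Step 2: Theta_D = 6.648e-22 / 1.381e-23
Step 3: Theta_D = 48.14 K

48.14


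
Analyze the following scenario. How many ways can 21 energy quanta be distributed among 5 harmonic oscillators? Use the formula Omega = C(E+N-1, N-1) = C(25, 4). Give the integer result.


Step 1: Use binomial coefficient C(25, 4)
Step 2: Numerator = 25! / 21!
Step 3: Denominator = 4!
Step 4: Omega = 12650

12650


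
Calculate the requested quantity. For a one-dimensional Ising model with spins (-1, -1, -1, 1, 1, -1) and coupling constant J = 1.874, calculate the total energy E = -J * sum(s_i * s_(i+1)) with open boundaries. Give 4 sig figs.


Step 1: Nearest-neighbor products: 1, 1, -1, 1, -1
Step 2: Sum of products = 1
Step 3: E = -1.874 * 1 = -1.874

-1.874


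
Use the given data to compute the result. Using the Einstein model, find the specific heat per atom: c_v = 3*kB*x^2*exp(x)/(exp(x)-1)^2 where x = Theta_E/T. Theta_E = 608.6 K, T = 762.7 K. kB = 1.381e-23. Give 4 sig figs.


Step 1: x = Theta_E/T = 608.6/762.7 = 0.798
Step 2: x^2 = 0.6367
Step 3: exp(x) = 2.221
Step 4: c_v = 3*1.381e-23*0.6367*2.221/(2.221-1)^2 = 3.93e-23

3.93e-23


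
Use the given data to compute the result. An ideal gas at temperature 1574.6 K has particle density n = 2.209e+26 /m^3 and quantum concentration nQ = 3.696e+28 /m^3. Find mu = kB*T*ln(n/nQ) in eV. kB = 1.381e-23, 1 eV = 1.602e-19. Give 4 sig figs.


Step 1: n/nQ = 2.209e+26/3.696e+28 = 0.005977
Step 2: ln(n/nQ) = -5.12
Step 3: mu = kB*T*ln(n/nQ) = 2.175e-20*-5.12 = -1.113e-19 J
Step 4: Convert to eV: -1.113e-19/1.602e-19 = -0.695 eV

-0.695


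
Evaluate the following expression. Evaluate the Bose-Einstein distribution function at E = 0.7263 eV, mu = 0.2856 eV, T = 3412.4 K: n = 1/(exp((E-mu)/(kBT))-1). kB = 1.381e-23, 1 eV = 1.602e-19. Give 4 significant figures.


Step 1: (E - mu) = 0.4407 eV
Step 2: x = (E-mu)*eV/(kB*T) = 0.4407*1.602e-19/(1.381e-23*3412.4) = 1.498
Step 3: exp(x) = 4.473
Step 4: n = 1/(exp(x)-1) = 0.2879

0.2879


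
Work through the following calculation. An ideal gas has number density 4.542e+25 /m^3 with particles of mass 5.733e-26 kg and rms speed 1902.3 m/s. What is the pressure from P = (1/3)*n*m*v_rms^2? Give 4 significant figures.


Step 1: v_rms^2 = 1902.3^2 = 3.619e+06
Step 2: n*m = 4.542e+25*5.733e-26 = 2.604
Step 3: P = (1/3)*2.604*3.619e+06 = 3.141e+06 Pa

3.141e+06


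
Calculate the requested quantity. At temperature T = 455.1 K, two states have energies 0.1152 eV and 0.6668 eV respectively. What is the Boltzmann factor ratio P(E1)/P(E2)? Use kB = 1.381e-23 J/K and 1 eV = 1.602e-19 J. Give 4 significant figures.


Step 1: Compute energy difference dE = E1 - E2 = 0.1152 - 0.6668 = -0.5516 eV
Step 2: Convert to Joules: dE_J = -0.5516 * 1.602e-19 = -8.837e-20 J
Step 3: Compute exponent = -dE_J / (kB * T) = -(-8.837e-20) / (1.381e-23 * 455.1) = 14.06
Step 4: P(E1)/P(E2) = exp(14.06) = 1.277e+06

1.277e+06


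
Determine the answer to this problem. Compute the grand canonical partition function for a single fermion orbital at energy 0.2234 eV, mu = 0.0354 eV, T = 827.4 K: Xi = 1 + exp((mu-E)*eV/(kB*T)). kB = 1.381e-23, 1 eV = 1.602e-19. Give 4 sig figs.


Step 1: (mu - E) = 0.0354 - 0.2234 = -0.188 eV
Step 2: x = (mu-E)*eV/(kB*T) = -0.188*1.602e-19/(1.381e-23*827.4) = -2.636
Step 3: exp(x) = 0.07166
Step 4: Xi = 1 + 0.07166 = 1.072

1.072


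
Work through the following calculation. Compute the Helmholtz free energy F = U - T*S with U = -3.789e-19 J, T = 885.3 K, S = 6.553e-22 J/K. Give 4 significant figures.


Step 1: T*S = 885.3 * 6.553e-22 = 5.801e-19 J
Step 2: F = U - T*S = -3.789e-19 - 5.801e-19
Step 3: F = -9.59e-19 J

-9.59e-19


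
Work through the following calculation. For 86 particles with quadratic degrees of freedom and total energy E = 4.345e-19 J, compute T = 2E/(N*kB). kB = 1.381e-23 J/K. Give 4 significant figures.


Step 1: Numerator = 2*E = 2*4.345e-19 = 8.69e-19 J
Step 2: Denominator = N*kB = 86*1.381e-23 = 1.188e-21
Step 3: T = 8.69e-19 / 1.188e-21 = 731.7 K

731.7


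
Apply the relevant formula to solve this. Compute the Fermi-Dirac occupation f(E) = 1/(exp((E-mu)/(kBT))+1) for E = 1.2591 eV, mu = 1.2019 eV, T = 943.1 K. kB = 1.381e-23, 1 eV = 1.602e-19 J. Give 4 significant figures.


Step 1: (E - mu) = 1.2591 - 1.2019 = 0.0572 eV
Step 2: Convert: (E-mu)*eV = 9.163e-21 J
Step 3: x = (E-mu)*eV/(kB*T) = 0.7036
Step 4: f = 1/(exp(0.7036)+1) = 0.331

0.331


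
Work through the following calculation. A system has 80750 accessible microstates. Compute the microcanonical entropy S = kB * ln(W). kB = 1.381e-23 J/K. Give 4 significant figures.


Step 1: ln(W) = ln(80750) = 11.3
Step 2: S = kB * ln(W) = 1.381e-23 * 11.3
Step 3: S = 1.56e-22 J/K

1.56e-22


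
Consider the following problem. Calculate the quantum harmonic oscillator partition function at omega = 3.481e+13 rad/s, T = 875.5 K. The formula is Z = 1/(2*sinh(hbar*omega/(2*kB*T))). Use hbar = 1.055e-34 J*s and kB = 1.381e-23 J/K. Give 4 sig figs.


Step 1: Compute x = hbar*omega/(kB*T) = 1.055e-34*3.481e+13/(1.381e-23*875.5) = 0.3037
Step 2: x/2 = 0.1519
Step 3: sinh(x/2) = 0.1525
Step 4: Z = 1/(2*0.1525) = 3.28

3.28


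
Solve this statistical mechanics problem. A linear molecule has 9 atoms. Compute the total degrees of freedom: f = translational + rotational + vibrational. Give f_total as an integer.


Step 1: Translational DOF = 3
Step 2: Rotational DOF (linear) = 2
Step 3: Vibrational DOF = 3*9 - 5 = 22
Step 4: Total = 3 + 2 + 22 = 27

27


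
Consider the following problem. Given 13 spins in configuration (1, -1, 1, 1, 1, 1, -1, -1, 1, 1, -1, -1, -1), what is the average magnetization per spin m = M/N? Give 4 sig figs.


Step 1: Count up spins (+1): 7, down spins (-1): 6
Step 2: Total magnetization M = 7 - 6 = 1
Step 3: m = M/N = 1/13 = 0.07692

0.07692


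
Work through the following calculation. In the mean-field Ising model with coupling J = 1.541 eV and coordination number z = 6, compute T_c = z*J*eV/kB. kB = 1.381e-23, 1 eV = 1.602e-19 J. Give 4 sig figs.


Step 1: z*J = 6*1.541 = 9.246 eV
Step 2: Convert to Joules: 9.246*1.602e-19 = 1.481e-18 J
Step 3: T_c = 1.481e-18 / 1.381e-23 = 1.073e+05 K

1.073e+05


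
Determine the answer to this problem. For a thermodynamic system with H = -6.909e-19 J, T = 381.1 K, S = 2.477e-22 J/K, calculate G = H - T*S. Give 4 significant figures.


Step 1: T*S = 381.1 * 2.477e-22 = 9.44e-20 J
Step 2: G = H - T*S = -6.909e-19 - 9.44e-20
Step 3: G = -7.853e-19 J

-7.853e-19


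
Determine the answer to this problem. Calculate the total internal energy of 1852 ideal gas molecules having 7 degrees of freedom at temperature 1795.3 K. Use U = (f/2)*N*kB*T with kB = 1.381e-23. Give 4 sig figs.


Step 1: f/2 = 7/2 = 3.5
Step 2: N*kB*T = 1852*1.381e-23*1795.3 = 4.592e-17
Step 3: U = 3.5 * 4.592e-17 = 1.607e-16 J

1.607e-16


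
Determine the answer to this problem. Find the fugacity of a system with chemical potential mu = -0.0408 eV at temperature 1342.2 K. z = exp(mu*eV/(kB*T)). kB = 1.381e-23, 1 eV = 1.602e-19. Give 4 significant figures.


Step 1: Convert mu to Joules: -0.0408*1.602e-19 = -6.536e-21 J
Step 2: kB*T = 1.381e-23*1342.2 = 1.854e-20 J
Step 3: mu/(kB*T) = -0.3526
Step 4: z = exp(-0.3526) = 0.7028

0.7028


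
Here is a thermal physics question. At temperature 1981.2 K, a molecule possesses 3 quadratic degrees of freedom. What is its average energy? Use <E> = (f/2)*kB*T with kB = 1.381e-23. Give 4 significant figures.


Step 1: f/2 = 3/2 = 1.5
Step 2: kB*T = 1.381e-23 * 1981.2 = 2.736e-20
Step 3: <E> = 1.5 * 2.736e-20 = 4.104e-20 J

4.104e-20


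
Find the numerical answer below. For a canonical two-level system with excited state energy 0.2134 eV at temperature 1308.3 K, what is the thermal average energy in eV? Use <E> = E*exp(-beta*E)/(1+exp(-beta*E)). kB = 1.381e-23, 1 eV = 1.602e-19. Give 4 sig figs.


Step 1: beta*E = 0.2134*1.602e-19/(1.381e-23*1308.3) = 1.892
Step 2: exp(-beta*E) = 0.1507
Step 3: <E> = 0.2134*0.1507/(1+0.1507) = 0.02796 eV

0.02796


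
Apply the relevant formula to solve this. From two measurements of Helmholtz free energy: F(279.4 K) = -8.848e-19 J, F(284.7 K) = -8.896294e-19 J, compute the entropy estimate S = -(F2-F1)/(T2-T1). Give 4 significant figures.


Step 1: dF = F2 - F1 = -8.896294e-19 - (-8.848e-19) = -4.8294e-21 J
Step 2: dT = T2 - T1 = 284.7 - 279.4 = 5.3 K
Step 3: S = -dF/dT = -(-4.8294e-21)/5.3 = 9.112e-22 J/K

9.112e-22


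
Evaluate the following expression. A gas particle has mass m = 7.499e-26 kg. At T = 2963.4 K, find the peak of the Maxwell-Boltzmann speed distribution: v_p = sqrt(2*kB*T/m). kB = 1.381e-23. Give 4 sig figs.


Step 1: Numerator = 2*kB*T = 2*1.381e-23*2963.4 = 8.185e-20
Step 2: Ratio = 8.185e-20 / 7.499e-26 = 1.091e+06
Step 3: v_p = sqrt(1.091e+06) = 1045 m/s

1045


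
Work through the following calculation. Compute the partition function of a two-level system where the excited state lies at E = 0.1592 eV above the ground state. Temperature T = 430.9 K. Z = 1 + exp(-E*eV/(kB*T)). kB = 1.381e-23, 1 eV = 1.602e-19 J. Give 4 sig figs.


Step 1: Compute beta*E = E*eV/(kB*T) = 0.1592*1.602e-19/(1.381e-23*430.9) = 4.286
Step 2: exp(-beta*E) = exp(-4.286) = 0.01376
Step 3: Z = 1 + 0.01376 = 1.014

1.014


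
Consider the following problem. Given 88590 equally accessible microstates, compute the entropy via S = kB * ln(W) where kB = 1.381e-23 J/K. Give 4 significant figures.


Step 1: ln(W) = ln(88590) = 11.39
Step 2: S = kB * ln(W) = 1.381e-23 * 11.39
Step 3: S = 1.573e-22 J/K

1.573e-22


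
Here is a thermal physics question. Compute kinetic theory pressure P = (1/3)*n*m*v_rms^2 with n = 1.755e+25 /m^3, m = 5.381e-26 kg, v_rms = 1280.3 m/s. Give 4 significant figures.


Step 1: v_rms^2 = 1280.3^2 = 1.639e+06
Step 2: n*m = 1.755e+25*5.381e-26 = 0.9444
Step 3: P = (1/3)*0.9444*1.639e+06 = 5.16e+05 Pa

5.16e+05


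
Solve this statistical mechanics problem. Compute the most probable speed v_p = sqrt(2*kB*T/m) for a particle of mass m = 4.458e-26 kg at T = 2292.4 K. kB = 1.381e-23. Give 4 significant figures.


Step 1: Numerator = 2*kB*T = 2*1.381e-23*2292.4 = 6.332e-20
Step 2: Ratio = 6.332e-20 / 4.458e-26 = 1.42e+06
Step 3: v_p = sqrt(1.42e+06) = 1192 m/s

1192


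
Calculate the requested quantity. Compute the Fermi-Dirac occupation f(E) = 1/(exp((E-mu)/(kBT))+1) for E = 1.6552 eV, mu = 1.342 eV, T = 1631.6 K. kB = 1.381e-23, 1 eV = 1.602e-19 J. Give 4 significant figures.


Step 1: (E - mu) = 1.6552 - 1.342 = 0.3132 eV
Step 2: Convert: (E-mu)*eV = 5.017e-20 J
Step 3: x = (E-mu)*eV/(kB*T) = 2.227
Step 4: f = 1/(exp(2.227)+1) = 0.09737

0.09737


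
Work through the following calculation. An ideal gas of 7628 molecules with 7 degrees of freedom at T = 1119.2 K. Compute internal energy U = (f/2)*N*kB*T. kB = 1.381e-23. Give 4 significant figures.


Step 1: f/2 = 7/2 = 3.5
Step 2: N*kB*T = 7628*1.381e-23*1119.2 = 1.179e-16
Step 3: U = 3.5 * 1.179e-16 = 4.126e-16 J

4.126e-16


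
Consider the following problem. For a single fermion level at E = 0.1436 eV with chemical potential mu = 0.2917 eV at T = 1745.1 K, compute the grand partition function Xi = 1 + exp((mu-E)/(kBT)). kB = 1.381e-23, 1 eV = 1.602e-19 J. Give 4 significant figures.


Step 1: (mu - E) = 0.2917 - 0.1436 = 0.1481 eV
Step 2: x = (mu-E)*eV/(kB*T) = 0.1481*1.602e-19/(1.381e-23*1745.1) = 0.9845
Step 3: exp(x) = 2.676
Step 4: Xi = 1 + 2.676 = 3.676

3.676


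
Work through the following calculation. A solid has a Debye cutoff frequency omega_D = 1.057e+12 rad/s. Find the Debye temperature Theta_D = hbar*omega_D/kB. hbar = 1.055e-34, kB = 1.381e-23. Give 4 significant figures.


Step 1: hbar*omega_D = 1.055e-34 * 1.057e+12 = 1.115e-22 J
Step 2: Theta_D = 1.115e-22 / 1.381e-23
Step 3: Theta_D = 8.075 K

8.075


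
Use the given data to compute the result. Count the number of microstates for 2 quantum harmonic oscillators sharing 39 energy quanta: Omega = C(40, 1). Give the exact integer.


Step 1: Use binomial coefficient C(40, 1)
Step 2: Numerator = 40! / 39!
Step 3: Denominator = 1!
Step 4: Omega = 40

40


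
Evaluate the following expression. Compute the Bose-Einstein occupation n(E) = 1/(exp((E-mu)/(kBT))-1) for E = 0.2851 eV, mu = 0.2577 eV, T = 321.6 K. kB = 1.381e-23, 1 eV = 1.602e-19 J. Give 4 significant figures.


Step 1: (E - mu) = 0.0274 eV
Step 2: x = (E-mu)*eV/(kB*T) = 0.0274*1.602e-19/(1.381e-23*321.6) = 0.9883
Step 3: exp(x) = 2.687
Step 4: n = 1/(exp(x)-1) = 0.5929

0.5929


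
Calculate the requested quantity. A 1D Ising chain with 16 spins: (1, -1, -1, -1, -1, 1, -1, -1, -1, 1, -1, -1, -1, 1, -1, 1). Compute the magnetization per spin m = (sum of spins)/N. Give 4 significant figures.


Step 1: Count up spins (+1): 5, down spins (-1): 11
Step 2: Total magnetization M = 5 - 11 = -6
Step 3: m = M/N = -6/16 = -0.375

-0.375


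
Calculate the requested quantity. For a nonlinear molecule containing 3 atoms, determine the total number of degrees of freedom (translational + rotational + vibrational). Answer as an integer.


Step 1: Translational DOF = 3
Step 2: Rotational DOF (nonlinear) = 3
Step 3: Vibrational DOF = 3*3 - 6 = 3
Step 4: Total = 3 + 3 + 3 = 9

9


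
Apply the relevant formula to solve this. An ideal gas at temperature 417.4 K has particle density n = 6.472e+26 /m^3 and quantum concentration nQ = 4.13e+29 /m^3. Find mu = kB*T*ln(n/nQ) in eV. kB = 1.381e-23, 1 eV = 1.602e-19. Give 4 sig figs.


Step 1: n/nQ = 6.472e+26/4.13e+29 = 0.001567
Step 2: ln(n/nQ) = -6.459
Step 3: mu = kB*T*ln(n/nQ) = 5.764e-21*-6.459 = -3.723e-20 J
Step 4: Convert to eV: -3.723e-20/1.602e-19 = -0.2324 eV

-0.2324


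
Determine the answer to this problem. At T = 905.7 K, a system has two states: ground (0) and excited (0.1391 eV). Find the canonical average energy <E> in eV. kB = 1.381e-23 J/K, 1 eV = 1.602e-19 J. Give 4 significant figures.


Step 1: beta*E = 0.1391*1.602e-19/(1.381e-23*905.7) = 1.782
Step 2: exp(-beta*E) = 0.1684
Step 3: <E> = 0.1391*0.1684/(1+0.1684) = 0.02005 eV

0.02005


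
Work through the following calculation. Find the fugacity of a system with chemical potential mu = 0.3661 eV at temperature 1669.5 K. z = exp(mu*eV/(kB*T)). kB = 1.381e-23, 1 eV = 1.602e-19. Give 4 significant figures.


Step 1: Convert mu to Joules: 0.3661*1.602e-19 = 5.865e-20 J
Step 2: kB*T = 1.381e-23*1669.5 = 2.306e-20 J
Step 3: mu/(kB*T) = 2.544
Step 4: z = exp(2.544) = 12.73

12.73


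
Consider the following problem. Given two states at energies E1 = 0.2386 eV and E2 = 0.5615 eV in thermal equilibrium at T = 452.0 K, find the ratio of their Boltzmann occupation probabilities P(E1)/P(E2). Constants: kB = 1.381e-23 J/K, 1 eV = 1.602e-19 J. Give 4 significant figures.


Step 1: Compute energy difference dE = E1 - E2 = 0.2386 - 0.5615 = -0.3229 eV
Step 2: Convert to Joules: dE_J = -0.3229 * 1.602e-19 = -5.173e-20 J
Step 3: Compute exponent = -dE_J / (kB * T) = -(-5.173e-20) / (1.381e-23 * 452.0) = 8.287
Step 4: P(E1)/P(E2) = exp(8.287) = 3972

3972


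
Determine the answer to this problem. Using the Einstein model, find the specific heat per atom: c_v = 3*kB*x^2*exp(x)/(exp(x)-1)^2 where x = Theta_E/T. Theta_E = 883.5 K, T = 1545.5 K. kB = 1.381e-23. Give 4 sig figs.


Step 1: x = Theta_E/T = 883.5/1545.5 = 0.5717
Step 2: x^2 = 0.3268
Step 3: exp(x) = 1.771
Step 4: c_v = 3*1.381e-23*0.3268*1.771/(1.771-1)^2 = 4.032e-23

4.032e-23
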